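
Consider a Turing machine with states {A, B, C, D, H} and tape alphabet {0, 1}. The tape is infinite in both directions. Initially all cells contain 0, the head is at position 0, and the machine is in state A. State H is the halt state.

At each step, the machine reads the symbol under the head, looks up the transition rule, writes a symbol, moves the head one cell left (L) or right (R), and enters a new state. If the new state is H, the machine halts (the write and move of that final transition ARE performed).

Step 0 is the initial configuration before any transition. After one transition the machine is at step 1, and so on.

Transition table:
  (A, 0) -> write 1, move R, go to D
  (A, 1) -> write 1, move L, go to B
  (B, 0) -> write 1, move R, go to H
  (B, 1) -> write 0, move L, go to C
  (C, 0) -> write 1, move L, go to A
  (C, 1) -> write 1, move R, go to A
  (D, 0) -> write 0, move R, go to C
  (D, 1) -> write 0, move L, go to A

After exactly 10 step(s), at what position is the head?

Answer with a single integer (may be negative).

Step 1: in state A at pos 0, read 0 -> (A,0)->write 1,move R,goto D. Now: state=D, head=1, tape[-1..2]=0100 (head:   ^)
Step 2: in state D at pos 1, read 0 -> (D,0)->write 0,move R,goto C. Now: state=C, head=2, tape[-1..3]=01000 (head:    ^)
Step 3: in state C at pos 2, read 0 -> (C,0)->write 1,move L,goto A. Now: state=A, head=1, tape[-1..3]=01010 (head:   ^)
Step 4: in state A at pos 1, read 0 -> (A,0)->write 1,move R,goto D. Now: state=D, head=2, tape[-1..3]=01110 (head:    ^)
Step 5: in state D at pos 2, read 1 -> (D,1)->write 0,move L,goto A. Now: state=A, head=1, tape[-1..3]=01100 (head:   ^)
Step 6: in state A at pos 1, read 1 -> (A,1)->write 1,move L,goto B. Now: state=B, head=0, tape[-1..3]=01100 (head:  ^)
Step 7: in state B at pos 0, read 1 -> (B,1)->write 0,move L,goto C. Now: state=C, head=-1, tape[-2..3]=000100 (head:  ^)
Step 8: in state C at pos -1, read 0 -> (C,0)->write 1,move L,goto A. Now: state=A, head=-2, tape[-3..3]=0010100 (head:  ^)
Step 9: in state A at pos -2, read 0 -> (A,0)->write 1,move R,goto D. Now: state=D, head=-1, tape[-3..3]=0110100 (head:   ^)
Step 10: in state D at pos -1, read 1 -> (D,1)->write 0,move L,goto A. Now: state=A, head=-2, tape[-3..3]=0100100 (head:  ^)

Answer: -2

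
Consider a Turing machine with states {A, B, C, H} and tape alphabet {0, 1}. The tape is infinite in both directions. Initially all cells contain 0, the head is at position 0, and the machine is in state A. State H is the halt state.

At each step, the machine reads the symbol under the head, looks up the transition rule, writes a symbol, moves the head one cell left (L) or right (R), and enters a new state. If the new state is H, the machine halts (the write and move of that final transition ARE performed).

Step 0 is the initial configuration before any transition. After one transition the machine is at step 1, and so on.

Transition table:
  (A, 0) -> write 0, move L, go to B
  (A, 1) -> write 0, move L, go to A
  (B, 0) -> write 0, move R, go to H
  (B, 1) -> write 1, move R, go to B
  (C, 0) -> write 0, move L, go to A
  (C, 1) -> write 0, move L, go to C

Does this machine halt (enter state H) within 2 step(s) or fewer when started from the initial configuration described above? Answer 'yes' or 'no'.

Answer: yes

Derivation:
Step 1: in state A at pos 0, read 0 -> (A,0)->write 0,move L,goto B. Now: state=B, head=-1, tape[-2..1]=0000 (head:  ^)
Step 2: in state B at pos -1, read 0 -> (B,0)->write 0,move R,goto H. Now: state=H, head=0, tape[-2..1]=0000 (head:   ^)
State H reached at step 2; 2 <= 2 -> yes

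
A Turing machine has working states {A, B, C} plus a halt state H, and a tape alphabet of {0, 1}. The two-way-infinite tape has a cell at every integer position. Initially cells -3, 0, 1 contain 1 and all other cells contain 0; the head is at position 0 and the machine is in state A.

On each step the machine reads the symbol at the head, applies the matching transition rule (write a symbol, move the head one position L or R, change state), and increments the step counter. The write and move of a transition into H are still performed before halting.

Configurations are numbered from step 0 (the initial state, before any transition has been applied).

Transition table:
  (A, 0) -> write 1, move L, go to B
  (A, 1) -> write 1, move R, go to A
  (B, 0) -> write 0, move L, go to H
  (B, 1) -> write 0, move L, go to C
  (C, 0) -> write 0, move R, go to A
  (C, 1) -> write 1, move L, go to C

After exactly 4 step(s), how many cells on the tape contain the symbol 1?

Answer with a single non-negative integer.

Step 1: in state A at pos 0, read 1 -> (A,1)->write 1,move R,goto A. Now: state=A, head=1, tape[-4..2]=0100110 (head:      ^)
Step 2: in state A at pos 1, read 1 -> (A,1)->write 1,move R,goto A. Now: state=A, head=2, tape[-4..3]=01001100 (head:       ^)
Step 3: in state A at pos 2, read 0 -> (A,0)->write 1,move L,goto B. Now: state=B, head=1, tape[-4..3]=01001110 (head:      ^)
Step 4: in state B at pos 1, read 1 -> (B,1)->write 0,move L,goto C. Now: state=C, head=0, tape[-4..3]=01001010 (head:     ^)
Cells containing 1 after step 4: {-3, 0, 2} -> 3 cell(s)

Answer: 3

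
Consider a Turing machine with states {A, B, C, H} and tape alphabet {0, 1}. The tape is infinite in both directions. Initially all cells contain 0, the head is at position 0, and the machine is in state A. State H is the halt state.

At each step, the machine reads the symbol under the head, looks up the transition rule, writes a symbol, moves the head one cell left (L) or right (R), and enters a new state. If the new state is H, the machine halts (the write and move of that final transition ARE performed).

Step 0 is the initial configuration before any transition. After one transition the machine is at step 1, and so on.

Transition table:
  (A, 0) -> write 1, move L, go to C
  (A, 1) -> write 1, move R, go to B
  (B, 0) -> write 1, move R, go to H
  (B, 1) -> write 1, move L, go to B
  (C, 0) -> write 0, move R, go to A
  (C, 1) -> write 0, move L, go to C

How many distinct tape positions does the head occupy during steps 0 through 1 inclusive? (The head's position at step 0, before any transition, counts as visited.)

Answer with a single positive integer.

Step 1: in state A at pos 0, read 0 -> (A,0)->write 1,move L,goto C. Now: state=C, head=-1, tape[-2..1]=0010 (head:  ^)
Head positions at steps 0..1: starting at 0, distinct positions visited = {-1, 0} -> 2 position(s)

Answer: 2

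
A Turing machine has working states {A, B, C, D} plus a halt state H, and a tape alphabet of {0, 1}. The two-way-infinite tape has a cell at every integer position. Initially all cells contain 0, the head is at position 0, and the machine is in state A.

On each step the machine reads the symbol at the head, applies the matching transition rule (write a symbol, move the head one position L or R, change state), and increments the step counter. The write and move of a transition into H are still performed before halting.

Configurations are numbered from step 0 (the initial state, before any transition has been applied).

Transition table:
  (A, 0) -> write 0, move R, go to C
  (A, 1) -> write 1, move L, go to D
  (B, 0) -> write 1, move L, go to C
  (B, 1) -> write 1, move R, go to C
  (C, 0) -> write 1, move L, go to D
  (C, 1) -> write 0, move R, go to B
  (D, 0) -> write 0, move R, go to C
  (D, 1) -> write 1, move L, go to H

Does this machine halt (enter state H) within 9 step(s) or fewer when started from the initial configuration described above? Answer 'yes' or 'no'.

Step 1: in state A at pos 0, read 0 -> (A,0)->write 0,move R,goto C. Now: state=C, head=1, tape[-1..2]=0000 (head:   ^)
Step 2: in state C at pos 1, read 0 -> (C,0)->write 1,move L,goto D. Now: state=D, head=0, tape[-1..2]=0010 (head:  ^)
Step 3: in state D at pos 0, read 0 -> (D,0)->write 0,move R,goto C. Now: state=C, head=1, tape[-1..2]=0010 (head:   ^)
Step 4: in state C at pos 1, read 1 -> (C,1)->write 0,move R,goto B. Now: state=B, head=2, tape[-1..3]=00000 (head:    ^)
Step 5: in state B at pos 2, read 0 -> (B,0)->write 1,move L,goto C. Now: state=C, head=1, tape[-1..3]=00010 (head:   ^)
Step 6: in state C at pos 1, read 0 -> (C,0)->write 1,move L,goto D. Now: state=D, head=0, tape[-1..3]=00110 (head:  ^)
Step 7: in state D at pos 0, read 0 -> (D,0)->write 0,move R,goto C. Now: state=C, head=1, tape[-1..3]=00110 (head:   ^)
Step 8: in state C at pos 1, read 1 -> (C,1)->write 0,move R,goto B. Now: state=B, head=2, tape[-1..3]=00010 (head:    ^)
Step 9: in state B at pos 2, read 1 -> (B,1)->write 1,move R,goto C. Now: state=C, head=3, tape[-1..4]=000100 (head:     ^)
After 9 step(s): state = C (not H) -> not halted within 9 -> no

Answer: no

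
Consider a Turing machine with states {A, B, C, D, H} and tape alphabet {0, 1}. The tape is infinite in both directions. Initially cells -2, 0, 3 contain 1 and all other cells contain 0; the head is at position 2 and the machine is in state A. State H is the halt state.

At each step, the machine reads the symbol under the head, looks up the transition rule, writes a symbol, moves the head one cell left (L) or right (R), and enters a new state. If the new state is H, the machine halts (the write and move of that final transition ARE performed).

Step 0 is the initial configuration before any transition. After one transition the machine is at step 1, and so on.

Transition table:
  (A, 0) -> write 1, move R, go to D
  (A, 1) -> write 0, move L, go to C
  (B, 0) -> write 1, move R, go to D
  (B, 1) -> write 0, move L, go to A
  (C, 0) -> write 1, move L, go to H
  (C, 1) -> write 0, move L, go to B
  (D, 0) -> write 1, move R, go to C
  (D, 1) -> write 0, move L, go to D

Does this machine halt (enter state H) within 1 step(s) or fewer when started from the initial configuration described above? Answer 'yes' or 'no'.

Step 1: in state A at pos 2, read 0 -> (A,0)->write 1,move R,goto D. Now: state=D, head=3, tape[-3..4]=01010110 (head:       ^)
After 1 step(s): state = D (not H) -> not halted within 1 -> no

Answer: no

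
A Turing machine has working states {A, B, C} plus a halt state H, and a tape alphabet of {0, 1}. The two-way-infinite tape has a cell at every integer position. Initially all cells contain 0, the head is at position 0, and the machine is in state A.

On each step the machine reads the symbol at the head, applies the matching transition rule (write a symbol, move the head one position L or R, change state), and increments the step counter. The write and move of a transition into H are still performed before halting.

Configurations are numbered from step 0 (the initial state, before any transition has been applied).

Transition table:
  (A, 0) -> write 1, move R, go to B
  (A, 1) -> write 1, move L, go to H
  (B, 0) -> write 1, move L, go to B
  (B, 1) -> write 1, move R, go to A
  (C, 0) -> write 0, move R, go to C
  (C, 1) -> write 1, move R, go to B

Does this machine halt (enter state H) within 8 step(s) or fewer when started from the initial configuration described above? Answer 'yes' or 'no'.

Step 1: in state A at pos 0, read 0 -> (A,0)->write 1,move R,goto B. Now: state=B, head=1, tape[-1..2]=0100 (head:   ^)
Step 2: in state B at pos 1, read 0 -> (B,0)->write 1,move L,goto B. Now: state=B, head=0, tape[-1..2]=0110 (head:  ^)
Step 3: in state B at pos 0, read 1 -> (B,1)->write 1,move R,goto A. Now: state=A, head=1, tape[-1..2]=0110 (head:   ^)
Step 4: in state A at pos 1, read 1 -> (A,1)->write 1,move L,goto H. Now: state=H, head=0, tape[-1..2]=0110 (head:  ^)
State H reached at step 4; 4 <= 8 -> yes

Answer: yes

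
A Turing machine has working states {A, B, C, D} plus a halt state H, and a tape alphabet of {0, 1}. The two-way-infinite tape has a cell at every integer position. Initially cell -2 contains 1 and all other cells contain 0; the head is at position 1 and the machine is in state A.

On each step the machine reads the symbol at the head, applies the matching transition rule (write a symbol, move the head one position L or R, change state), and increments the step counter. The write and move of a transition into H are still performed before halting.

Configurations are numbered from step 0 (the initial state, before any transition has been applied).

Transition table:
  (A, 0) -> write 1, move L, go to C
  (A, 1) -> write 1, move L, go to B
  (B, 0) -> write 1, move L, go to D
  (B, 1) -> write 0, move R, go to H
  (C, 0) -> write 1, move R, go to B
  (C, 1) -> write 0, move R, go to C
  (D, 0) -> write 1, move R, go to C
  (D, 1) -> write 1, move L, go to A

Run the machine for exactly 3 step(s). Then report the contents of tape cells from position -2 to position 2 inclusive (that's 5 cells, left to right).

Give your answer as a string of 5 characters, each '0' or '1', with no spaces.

Answer: 10100

Derivation:
Step 1: in state A at pos 1, read 0 -> (A,0)->write 1,move L,goto C. Now: state=C, head=0, tape[-3..2]=010010 (head:    ^)
Step 2: in state C at pos 0, read 0 -> (C,0)->write 1,move R,goto B. Now: state=B, head=1, tape[-3..2]=010110 (head:     ^)
Step 3: in state B at pos 1, read 1 -> (B,1)->write 0,move R,goto H. Now: state=H, head=2, tape[-3..3]=0101000 (head:      ^)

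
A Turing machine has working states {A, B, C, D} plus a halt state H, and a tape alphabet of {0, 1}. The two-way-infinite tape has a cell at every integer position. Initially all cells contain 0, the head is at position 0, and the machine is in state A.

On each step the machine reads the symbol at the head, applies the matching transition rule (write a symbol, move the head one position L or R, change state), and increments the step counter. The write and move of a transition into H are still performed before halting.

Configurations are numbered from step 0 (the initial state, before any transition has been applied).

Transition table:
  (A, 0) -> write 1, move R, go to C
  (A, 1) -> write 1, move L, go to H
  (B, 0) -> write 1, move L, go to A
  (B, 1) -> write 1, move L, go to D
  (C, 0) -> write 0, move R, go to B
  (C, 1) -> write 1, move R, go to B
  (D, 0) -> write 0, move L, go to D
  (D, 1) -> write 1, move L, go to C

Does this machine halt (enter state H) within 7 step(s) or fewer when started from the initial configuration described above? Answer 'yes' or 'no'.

Answer: yes

Derivation:
Step 1: in state A at pos 0, read 0 -> (A,0)->write 1,move R,goto C. Now: state=C, head=1, tape[-1..2]=0100 (head:   ^)
Step 2: in state C at pos 1, read 0 -> (C,0)->write 0,move R,goto B. Now: state=B, head=2, tape[-1..3]=01000 (head:    ^)
Step 3: in state B at pos 2, read 0 -> (B,0)->write 1,move L,goto A. Now: state=A, head=1, tape[-1..3]=01010 (head:   ^)
Step 4: in state A at pos 1, read 0 -> (A,0)->write 1,move R,goto C. Now: state=C, head=2, tape[-1..3]=01110 (head:    ^)
Step 5: in state C at pos 2, read 1 -> (C,1)->write 1,move R,goto B. Now: state=B, head=3, tape[-1..4]=011100 (head:     ^)
Step 6: in state B at pos 3, read 0 -> (B,0)->write 1,move L,goto A. Now: state=A, head=2, tape[-1..4]=011110 (head:    ^)
Step 7: in state A at pos 2, read 1 -> (A,1)->write 1,move L,goto H. Now: state=H, head=1, tape[-1..4]=011110 (head:   ^)
State H reached at step 7; 7 <= 7 -> yes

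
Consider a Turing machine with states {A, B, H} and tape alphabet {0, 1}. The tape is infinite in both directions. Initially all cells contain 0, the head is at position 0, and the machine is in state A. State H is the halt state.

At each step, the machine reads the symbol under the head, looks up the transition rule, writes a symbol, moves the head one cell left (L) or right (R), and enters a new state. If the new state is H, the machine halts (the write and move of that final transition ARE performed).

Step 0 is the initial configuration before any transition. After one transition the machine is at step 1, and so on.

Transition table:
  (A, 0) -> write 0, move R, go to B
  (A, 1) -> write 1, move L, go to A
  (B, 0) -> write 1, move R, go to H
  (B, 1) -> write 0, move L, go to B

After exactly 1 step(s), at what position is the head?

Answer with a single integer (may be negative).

Step 1: in state A at pos 0, read 0 -> (A,0)->write 0,move R,goto B. Now: state=B, head=1, tape[-1..2]=0000 (head:   ^)

Answer: 1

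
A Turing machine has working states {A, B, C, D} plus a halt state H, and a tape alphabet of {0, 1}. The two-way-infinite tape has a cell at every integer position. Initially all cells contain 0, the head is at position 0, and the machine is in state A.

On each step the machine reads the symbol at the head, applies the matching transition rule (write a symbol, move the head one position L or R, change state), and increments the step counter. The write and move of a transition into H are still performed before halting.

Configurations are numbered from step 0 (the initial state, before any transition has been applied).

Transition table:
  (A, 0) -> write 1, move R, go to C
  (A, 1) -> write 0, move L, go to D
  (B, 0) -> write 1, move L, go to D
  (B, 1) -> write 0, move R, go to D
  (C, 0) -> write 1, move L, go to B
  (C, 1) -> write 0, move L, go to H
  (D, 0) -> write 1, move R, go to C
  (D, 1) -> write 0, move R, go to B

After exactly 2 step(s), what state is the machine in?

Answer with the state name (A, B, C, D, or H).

Answer: B

Derivation:
Step 1: in state A at pos 0, read 0 -> (A,0)->write 1,move R,goto C. Now: state=C, head=1, tape[-1..2]=0100 (head:   ^)
Step 2: in state C at pos 1, read 0 -> (C,0)->write 1,move L,goto B. Now: state=B, head=0, tape[-1..2]=0110 (head:  ^)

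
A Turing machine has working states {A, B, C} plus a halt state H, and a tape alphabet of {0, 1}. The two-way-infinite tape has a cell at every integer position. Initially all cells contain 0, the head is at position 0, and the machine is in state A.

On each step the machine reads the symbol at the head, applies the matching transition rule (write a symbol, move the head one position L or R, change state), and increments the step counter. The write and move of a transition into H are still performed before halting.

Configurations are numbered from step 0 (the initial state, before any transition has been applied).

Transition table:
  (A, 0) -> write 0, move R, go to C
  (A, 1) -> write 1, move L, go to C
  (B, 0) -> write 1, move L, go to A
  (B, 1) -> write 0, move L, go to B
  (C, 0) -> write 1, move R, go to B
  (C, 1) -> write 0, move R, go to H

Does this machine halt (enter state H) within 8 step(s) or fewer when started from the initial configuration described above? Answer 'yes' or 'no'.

Answer: no

Derivation:
Step 1: in state A at pos 0, read 0 -> (A,0)->write 0,move R,goto C. Now: state=C, head=1, tape[-1..2]=0000 (head:   ^)
Step 2: in state C at pos 1, read 0 -> (C,0)->write 1,move R,goto B. Now: state=B, head=2, tape[-1..3]=00100 (head:    ^)
Step 3: in state B at pos 2, read 0 -> (B,0)->write 1,move L,goto A. Now: state=A, head=1, tape[-1..3]=00110 (head:   ^)
Step 4: in state A at pos 1, read 1 -> (A,1)->write 1,move L,goto C. Now: state=C, head=0, tape[-1..3]=00110 (head:  ^)
Step 5: in state C at pos 0, read 0 -> (C,0)->write 1,move R,goto B. Now: state=B, head=1, tape[-1..3]=01110 (head:   ^)
Step 6: in state B at pos 1, read 1 -> (B,1)->write 0,move L,goto B. Now: state=B, head=0, tape[-1..3]=01010 (head:  ^)
Step 7: in state B at pos 0, read 1 -> (B,1)->write 0,move L,goto B. Now: state=B, head=-1, tape[-2..3]=000010 (head:  ^)
Step 8: in state B at pos -1, read 0 -> (B,0)->write 1,move L,goto A. Now: state=A, head=-2, tape[-3..3]=0010010 (head:  ^)
After 8 step(s): state = A (not H) -> not halted within 8 -> no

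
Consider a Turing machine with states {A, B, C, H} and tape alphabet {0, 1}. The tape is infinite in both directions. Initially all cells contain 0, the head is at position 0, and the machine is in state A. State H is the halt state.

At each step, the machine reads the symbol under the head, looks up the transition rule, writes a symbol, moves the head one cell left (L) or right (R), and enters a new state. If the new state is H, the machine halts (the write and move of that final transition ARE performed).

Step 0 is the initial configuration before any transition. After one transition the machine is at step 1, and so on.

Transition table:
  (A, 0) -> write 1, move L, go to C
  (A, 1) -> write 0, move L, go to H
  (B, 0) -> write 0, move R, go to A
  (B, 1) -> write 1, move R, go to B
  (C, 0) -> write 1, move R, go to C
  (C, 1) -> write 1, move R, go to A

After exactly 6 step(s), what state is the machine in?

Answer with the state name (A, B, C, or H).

Answer: H

Derivation:
Step 1: in state A at pos 0, read 0 -> (A,0)->write 1,move L,goto C. Now: state=C, head=-1, tape[-2..1]=0010 (head:  ^)
Step 2: in state C at pos -1, read 0 -> (C,0)->write 1,move R,goto C. Now: state=C, head=0, tape[-2..1]=0110 (head:   ^)
Step 3: in state C at pos 0, read 1 -> (C,1)->write 1,move R,goto A. Now: state=A, head=1, tape[-2..2]=01100 (head:    ^)
Step 4: in state A at pos 1, read 0 -> (A,0)->write 1,move L,goto C. Now: state=C, head=0, tape[-2..2]=01110 (head:   ^)
Step 5: in state C at pos 0, read 1 -> (C,1)->write 1,move R,goto A. Now: state=A, head=1, tape[-2..2]=01110 (head:    ^)
Step 6: in state A at pos 1, read 1 -> (A,1)->write 0,move L,goto H. Now: state=H, head=0, tape[-2..2]=01100 (head:   ^)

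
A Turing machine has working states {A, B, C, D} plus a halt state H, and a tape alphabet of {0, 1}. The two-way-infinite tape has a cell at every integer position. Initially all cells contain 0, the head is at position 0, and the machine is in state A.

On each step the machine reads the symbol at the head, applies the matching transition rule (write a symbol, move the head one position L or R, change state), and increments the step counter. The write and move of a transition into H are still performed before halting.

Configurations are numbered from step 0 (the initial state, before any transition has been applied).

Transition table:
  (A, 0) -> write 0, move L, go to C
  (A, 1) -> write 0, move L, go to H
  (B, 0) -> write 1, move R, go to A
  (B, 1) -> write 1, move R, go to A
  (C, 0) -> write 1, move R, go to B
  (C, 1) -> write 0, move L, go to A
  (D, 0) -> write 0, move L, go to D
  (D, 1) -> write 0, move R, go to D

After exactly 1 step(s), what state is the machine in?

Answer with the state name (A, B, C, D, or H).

Step 1: in state A at pos 0, read 0 -> (A,0)->write 0,move L,goto C. Now: state=C, head=-1, tape[-2..1]=0000 (head:  ^)

Answer: C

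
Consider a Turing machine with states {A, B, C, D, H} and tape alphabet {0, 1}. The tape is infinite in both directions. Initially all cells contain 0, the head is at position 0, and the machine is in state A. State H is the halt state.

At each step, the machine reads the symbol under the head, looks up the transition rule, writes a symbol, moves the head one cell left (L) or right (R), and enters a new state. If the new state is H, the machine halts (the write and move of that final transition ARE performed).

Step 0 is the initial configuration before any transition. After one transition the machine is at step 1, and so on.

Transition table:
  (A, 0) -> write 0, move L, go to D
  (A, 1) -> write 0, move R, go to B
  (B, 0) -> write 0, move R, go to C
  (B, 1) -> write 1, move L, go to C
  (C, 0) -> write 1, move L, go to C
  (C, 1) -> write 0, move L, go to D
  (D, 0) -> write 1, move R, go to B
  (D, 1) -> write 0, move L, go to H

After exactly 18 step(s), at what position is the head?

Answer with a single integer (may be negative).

Step 1: in state A at pos 0, read 0 -> (A,0)->write 0,move L,goto D. Now: state=D, head=-1, tape[-2..1]=0000 (head:  ^)
Step 2: in state D at pos -1, read 0 -> (D,0)->write 1,move R,goto B. Now: state=B, head=0, tape[-2..1]=0100 (head:   ^)
Step 3: in state B at pos 0, read 0 -> (B,0)->write 0,move R,goto C. Now: state=C, head=1, tape[-2..2]=01000 (head:    ^)
Step 4: in state C at pos 1, read 0 -> (C,0)->write 1,move L,goto C. Now: state=C, head=0, tape[-2..2]=01010 (head:   ^)
Step 5: in state C at pos 0, read 0 -> (C,0)->write 1,move L,goto C. Now: state=C, head=-1, tape[-2..2]=01110 (head:  ^)
Step 6: in state C at pos -1, read 1 -> (C,1)->write 0,move L,goto D. Now: state=D, head=-2, tape[-3..2]=000110 (head:  ^)
Step 7: in state D at pos -2, read 0 -> (D,0)->write 1,move R,goto B. Now: state=B, head=-1, tape[-3..2]=010110 (head:   ^)
Step 8: in state B at pos -1, read 0 -> (B,0)->write 0,move R,goto C. Now: state=C, head=0, tape[-3..2]=010110 (head:    ^)
Step 9: in state C at pos 0, read 1 -> (C,1)->write 0,move L,goto D. Now: state=D, head=-1, tape[-3..2]=010010 (head:   ^)
Step 10: in state D at pos -1, read 0 -> (D,0)->write 1,move R,goto B. Now: state=B, head=0, tape[-3..2]=011010 (head:    ^)
Step 11: in state B at pos 0, read 0 -> (B,0)->write 0,move R,goto C. Now: state=C, head=1, tape[-3..2]=011010 (head:     ^)
Step 12: in state C at pos 1, read 1 -> (C,1)->write 0,move L,goto D. Now: state=D, head=0, tape[-3..2]=011000 (head:    ^)
Step 13: in state D at pos 0, read 0 -> (D,0)->write 1,move R,goto B. Now: state=B, head=1, tape[-3..2]=011100 (head:     ^)
Step 14: in state B at pos 1, read 0 -> (B,0)->write 0,move R,goto C. Now: state=C, head=2, tape[-3..3]=0111000 (head:      ^)
Step 15: in state C at pos 2, read 0 -> (C,0)->write 1,move L,goto C. Now: state=C, head=1, tape[-3..3]=0111010 (head:     ^)
Step 16: in state C at pos 1, read 0 -> (C,0)->write 1,move L,goto C. Now: state=C, head=0, tape[-3..3]=0111110 (head:    ^)
Step 17: in state C at pos 0, read 1 -> (C,1)->write 0,move L,goto D. Now: state=D, head=-1, tape[-3..3]=0110110 (head:   ^)
Step 18: in state D at pos -1, read 1 -> (D,1)->write 0,move L,goto H. Now: state=H, head=-2, tape[-3..3]=0100110 (head:  ^)

Answer: -2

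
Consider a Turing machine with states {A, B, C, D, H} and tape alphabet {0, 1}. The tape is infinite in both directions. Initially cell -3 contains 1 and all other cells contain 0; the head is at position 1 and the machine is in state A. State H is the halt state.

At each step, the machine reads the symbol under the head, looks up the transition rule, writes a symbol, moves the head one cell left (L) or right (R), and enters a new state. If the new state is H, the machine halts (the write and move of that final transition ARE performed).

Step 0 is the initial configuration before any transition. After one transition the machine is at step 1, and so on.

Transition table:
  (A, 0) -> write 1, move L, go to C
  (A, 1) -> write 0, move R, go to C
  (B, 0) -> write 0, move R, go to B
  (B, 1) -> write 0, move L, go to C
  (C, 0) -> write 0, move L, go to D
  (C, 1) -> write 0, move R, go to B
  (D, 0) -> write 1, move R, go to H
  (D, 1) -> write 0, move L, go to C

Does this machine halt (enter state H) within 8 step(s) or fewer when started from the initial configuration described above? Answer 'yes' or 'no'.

Step 1: in state A at pos 1, read 0 -> (A,0)->write 1,move L,goto C. Now: state=C, head=0, tape[-4..2]=0100010 (head:     ^)
Step 2: in state C at pos 0, read 0 -> (C,0)->write 0,move L,goto D. Now: state=D, head=-1, tape[-4..2]=0100010 (head:    ^)
Step 3: in state D at pos -1, read 0 -> (D,0)->write 1,move R,goto H. Now: state=H, head=0, tape[-4..2]=0101010 (head:     ^)
State H reached at step 3; 3 <= 8 -> yes

Answer: yes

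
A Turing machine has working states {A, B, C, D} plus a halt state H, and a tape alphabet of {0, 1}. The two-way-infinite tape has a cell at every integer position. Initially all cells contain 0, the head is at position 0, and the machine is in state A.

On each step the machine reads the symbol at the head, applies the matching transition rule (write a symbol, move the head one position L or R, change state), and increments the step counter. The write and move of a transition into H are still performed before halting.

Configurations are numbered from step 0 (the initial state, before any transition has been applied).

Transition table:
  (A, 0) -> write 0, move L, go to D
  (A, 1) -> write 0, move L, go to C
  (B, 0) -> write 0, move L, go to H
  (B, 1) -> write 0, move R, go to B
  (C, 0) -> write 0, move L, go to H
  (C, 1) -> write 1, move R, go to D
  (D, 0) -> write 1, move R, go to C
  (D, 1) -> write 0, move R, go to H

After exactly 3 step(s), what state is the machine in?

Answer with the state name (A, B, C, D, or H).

Step 1: in state A at pos 0, read 0 -> (A,0)->write 0,move L,goto D. Now: state=D, head=-1, tape[-2..1]=0000 (head:  ^)
Step 2: in state D at pos -1, read 0 -> (D,0)->write 1,move R,goto C. Now: state=C, head=0, tape[-2..1]=0100 (head:   ^)
Step 3: in state C at pos 0, read 0 -> (C,0)->write 0,move L,goto H. Now: state=H, head=-1, tape[-2..1]=0100 (head:  ^)

Answer: H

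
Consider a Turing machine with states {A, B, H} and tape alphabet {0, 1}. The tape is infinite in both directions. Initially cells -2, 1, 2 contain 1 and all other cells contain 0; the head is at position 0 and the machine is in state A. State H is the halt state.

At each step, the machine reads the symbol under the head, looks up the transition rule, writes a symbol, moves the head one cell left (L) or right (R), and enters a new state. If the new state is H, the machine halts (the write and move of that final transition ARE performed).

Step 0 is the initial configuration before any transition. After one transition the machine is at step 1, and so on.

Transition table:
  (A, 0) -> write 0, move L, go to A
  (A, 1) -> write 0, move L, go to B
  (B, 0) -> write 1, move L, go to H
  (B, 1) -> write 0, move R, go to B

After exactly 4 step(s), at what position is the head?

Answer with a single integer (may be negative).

Answer: -4

Derivation:
Step 1: in state A at pos 0, read 0 -> (A,0)->write 0,move L,goto A. Now: state=A, head=-1, tape[-3..3]=0100110 (head:   ^)
Step 2: in state A at pos -1, read 0 -> (A,0)->write 0,move L,goto A. Now: state=A, head=-2, tape[-3..3]=0100110 (head:  ^)
Step 3: in state A at pos -2, read 1 -> (A,1)->write 0,move L,goto B. Now: state=B, head=-3, tape[-4..3]=00000110 (head:  ^)
Step 4: in state B at pos -3, read 0 -> (B,0)->write 1,move L,goto H. Now: state=H, head=-4, tape[-5..3]=001000110 (head:  ^)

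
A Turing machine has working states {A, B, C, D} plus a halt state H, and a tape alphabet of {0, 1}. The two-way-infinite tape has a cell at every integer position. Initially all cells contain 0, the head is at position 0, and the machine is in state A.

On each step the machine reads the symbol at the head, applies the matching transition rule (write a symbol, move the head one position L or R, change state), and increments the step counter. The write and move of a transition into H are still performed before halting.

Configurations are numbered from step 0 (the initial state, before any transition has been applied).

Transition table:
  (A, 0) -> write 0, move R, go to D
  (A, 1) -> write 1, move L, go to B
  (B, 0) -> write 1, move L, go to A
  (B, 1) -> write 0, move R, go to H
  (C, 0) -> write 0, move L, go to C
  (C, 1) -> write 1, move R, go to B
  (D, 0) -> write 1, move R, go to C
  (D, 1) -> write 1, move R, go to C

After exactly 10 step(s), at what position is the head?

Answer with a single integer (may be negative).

Step 1: in state A at pos 0, read 0 -> (A,0)->write 0,move R,goto D. Now: state=D, head=1, tape[-1..2]=0000 (head:   ^)
Step 2: in state D at pos 1, read 0 -> (D,0)->write 1,move R,goto C. Now: state=C, head=2, tape[-1..3]=00100 (head:    ^)
Step 3: in state C at pos 2, read 0 -> (C,0)->write 0,move L,goto C. Now: state=C, head=1, tape[-1..3]=00100 (head:   ^)
Step 4: in state C at pos 1, read 1 -> (C,1)->write 1,move R,goto B. Now: state=B, head=2, tape[-1..3]=00100 (head:    ^)
Step 5: in state B at pos 2, read 0 -> (B,0)->write 1,move L,goto A. Now: state=A, head=1, tape[-1..3]=00110 (head:   ^)
Step 6: in state A at pos 1, read 1 -> (A,1)->write 1,move L,goto B. Now: state=B, head=0, tape[-1..3]=00110 (head:  ^)
Step 7: in state B at pos 0, read 0 -> (B,0)->write 1,move L,goto A. Now: state=A, head=-1, tape[-2..3]=001110 (head:  ^)
Step 8: in state A at pos -1, read 0 -> (A,0)->write 0,move R,goto D. Now: state=D, head=0, tape[-2..3]=001110 (head:   ^)
Step 9: in state D at pos 0, read 1 -> (D,1)->write 1,move R,goto C. Now: state=C, head=1, tape[-2..3]=001110 (head:    ^)
Step 10: in state C at pos 1, read 1 -> (C,1)->write 1,move R,goto B. Now: state=B, head=2, tape[-2..3]=001110 (head:     ^)

Answer: 2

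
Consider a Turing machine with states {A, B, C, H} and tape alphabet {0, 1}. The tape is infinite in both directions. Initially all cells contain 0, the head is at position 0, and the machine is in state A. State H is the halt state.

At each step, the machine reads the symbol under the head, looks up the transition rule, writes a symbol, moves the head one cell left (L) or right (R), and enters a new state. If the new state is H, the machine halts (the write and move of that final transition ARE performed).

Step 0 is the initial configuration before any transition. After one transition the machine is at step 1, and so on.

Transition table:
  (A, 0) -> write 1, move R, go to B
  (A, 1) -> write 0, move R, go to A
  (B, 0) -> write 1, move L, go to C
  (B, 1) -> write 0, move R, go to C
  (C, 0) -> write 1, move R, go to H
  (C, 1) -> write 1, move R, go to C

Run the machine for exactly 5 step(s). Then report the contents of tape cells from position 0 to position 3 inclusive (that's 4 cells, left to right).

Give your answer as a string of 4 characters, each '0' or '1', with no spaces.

Step 1: in state A at pos 0, read 0 -> (A,0)->write 1,move R,goto B. Now: state=B, head=1, tape[-1..2]=0100 (head:   ^)
Step 2: in state B at pos 1, read 0 -> (B,0)->write 1,move L,goto C. Now: state=C, head=0, tape[-1..2]=0110 (head:  ^)
Step 3: in state C at pos 0, read 1 -> (C,1)->write 1,move R,goto C. Now: state=C, head=1, tape[-1..2]=0110 (head:   ^)
Step 4: in state C at pos 1, read 1 -> (C,1)->write 1,move R,goto C. Now: state=C, head=2, tape[-1..3]=01100 (head:    ^)
Step 5: in state C at pos 2, read 0 -> (C,0)->write 1,move R,goto H. Now: state=H, head=3, tape[-1..4]=011100 (head:     ^)

Answer: 1110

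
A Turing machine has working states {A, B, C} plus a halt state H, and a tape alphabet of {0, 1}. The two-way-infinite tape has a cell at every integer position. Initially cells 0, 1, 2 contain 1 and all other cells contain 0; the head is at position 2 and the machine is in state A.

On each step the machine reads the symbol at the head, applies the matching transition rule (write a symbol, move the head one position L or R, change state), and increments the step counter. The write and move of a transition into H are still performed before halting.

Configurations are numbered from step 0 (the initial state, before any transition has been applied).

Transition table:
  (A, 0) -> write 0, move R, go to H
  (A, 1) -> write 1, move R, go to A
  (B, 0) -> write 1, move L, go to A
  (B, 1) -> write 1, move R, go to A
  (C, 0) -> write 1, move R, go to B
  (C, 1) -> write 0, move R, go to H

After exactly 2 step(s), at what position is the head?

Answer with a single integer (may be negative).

Answer: 4

Derivation:
Step 1: in state A at pos 2, read 1 -> (A,1)->write 1,move R,goto A. Now: state=A, head=3, tape[-1..4]=011100 (head:     ^)
Step 2: in state A at pos 3, read 0 -> (A,0)->write 0,move R,goto H. Now: state=H, head=4, tape[-1..5]=0111000 (head:      ^)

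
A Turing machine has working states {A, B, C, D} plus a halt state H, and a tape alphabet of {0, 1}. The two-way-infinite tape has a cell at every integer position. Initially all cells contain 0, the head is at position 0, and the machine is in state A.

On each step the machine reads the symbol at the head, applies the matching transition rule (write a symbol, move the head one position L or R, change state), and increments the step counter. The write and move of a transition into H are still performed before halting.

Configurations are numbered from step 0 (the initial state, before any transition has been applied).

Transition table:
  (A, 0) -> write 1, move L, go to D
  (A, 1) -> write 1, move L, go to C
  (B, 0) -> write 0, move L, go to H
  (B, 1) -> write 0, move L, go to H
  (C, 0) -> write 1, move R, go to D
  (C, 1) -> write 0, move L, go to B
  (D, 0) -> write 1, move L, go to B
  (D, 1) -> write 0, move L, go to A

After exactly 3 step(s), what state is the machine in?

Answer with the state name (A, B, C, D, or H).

Step 1: in state A at pos 0, read 0 -> (A,0)->write 1,move L,goto D. Now: state=D, head=-1, tape[-2..1]=0010 (head:  ^)
Step 2: in state D at pos -1, read 0 -> (D,0)->write 1,move L,goto B. Now: state=B, head=-2, tape[-3..1]=00110 (head:  ^)
Step 3: in state B at pos -2, read 0 -> (B,0)->write 0,move L,goto H. Now: state=H, head=-3, tape[-4..1]=000110 (head:  ^)

Answer: H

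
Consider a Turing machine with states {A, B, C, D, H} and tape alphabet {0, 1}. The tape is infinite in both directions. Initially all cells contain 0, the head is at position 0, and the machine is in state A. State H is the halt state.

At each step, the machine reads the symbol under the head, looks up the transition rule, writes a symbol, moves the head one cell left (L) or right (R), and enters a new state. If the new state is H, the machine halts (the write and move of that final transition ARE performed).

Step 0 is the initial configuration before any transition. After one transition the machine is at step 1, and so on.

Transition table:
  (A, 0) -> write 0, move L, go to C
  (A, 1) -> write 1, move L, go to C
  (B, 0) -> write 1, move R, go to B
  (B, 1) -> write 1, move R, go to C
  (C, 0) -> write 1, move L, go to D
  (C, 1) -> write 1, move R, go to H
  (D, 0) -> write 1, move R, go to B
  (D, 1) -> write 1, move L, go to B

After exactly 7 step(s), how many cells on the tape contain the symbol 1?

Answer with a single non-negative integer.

Step 1: in state A at pos 0, read 0 -> (A,0)->write 0,move L,goto C. Now: state=C, head=-1, tape[-2..1]=0000 (head:  ^)
Step 2: in state C at pos -1, read 0 -> (C,0)->write 1,move L,goto D. Now: state=D, head=-2, tape[-3..1]=00100 (head:  ^)
Step 3: in state D at pos -2, read 0 -> (D,0)->write 1,move R,goto B. Now: state=B, head=-1, tape[-3..1]=01100 (head:   ^)
Step 4: in state B at pos -1, read 1 -> (B,1)->write 1,move R,goto C. Now: state=C, head=0, tape[-3..1]=01100 (head:    ^)
Step 5: in state C at pos 0, read 0 -> (C,0)->write 1,move L,goto D. Now: state=D, head=-1, tape[-3..1]=01110 (head:   ^)
Step 6: in state D at pos -1, read 1 -> (D,1)->write 1,move L,goto B. Now: state=B, head=-2, tape[-3..1]=01110 (head:  ^)
Step 7: in state B at pos -2, read 1 -> (B,1)->write 1,move R,goto C. Now: state=C, head=-1, tape[-3..1]=01110 (head:   ^)
Cells containing 1 after step 7: {-2, -1, 0} -> 3 cell(s)

Answer: 3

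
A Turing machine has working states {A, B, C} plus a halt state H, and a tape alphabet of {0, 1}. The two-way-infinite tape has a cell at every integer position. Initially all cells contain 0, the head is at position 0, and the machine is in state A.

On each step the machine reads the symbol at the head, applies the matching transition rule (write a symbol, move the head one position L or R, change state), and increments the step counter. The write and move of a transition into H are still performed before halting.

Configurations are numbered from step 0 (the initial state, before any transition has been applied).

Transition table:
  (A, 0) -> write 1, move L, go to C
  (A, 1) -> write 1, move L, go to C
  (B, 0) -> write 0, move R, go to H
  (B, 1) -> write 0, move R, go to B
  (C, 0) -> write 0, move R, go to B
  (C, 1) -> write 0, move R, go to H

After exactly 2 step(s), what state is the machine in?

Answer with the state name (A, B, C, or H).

Answer: B

Derivation:
Step 1: in state A at pos 0, read 0 -> (A,0)->write 1,move L,goto C. Now: state=C, head=-1, tape[-2..1]=0010 (head:  ^)
Step 2: in state C at pos -1, read 0 -> (C,0)->write 0,move R,goto B. Now: state=B, head=0, tape[-2..1]=0010 (head:   ^)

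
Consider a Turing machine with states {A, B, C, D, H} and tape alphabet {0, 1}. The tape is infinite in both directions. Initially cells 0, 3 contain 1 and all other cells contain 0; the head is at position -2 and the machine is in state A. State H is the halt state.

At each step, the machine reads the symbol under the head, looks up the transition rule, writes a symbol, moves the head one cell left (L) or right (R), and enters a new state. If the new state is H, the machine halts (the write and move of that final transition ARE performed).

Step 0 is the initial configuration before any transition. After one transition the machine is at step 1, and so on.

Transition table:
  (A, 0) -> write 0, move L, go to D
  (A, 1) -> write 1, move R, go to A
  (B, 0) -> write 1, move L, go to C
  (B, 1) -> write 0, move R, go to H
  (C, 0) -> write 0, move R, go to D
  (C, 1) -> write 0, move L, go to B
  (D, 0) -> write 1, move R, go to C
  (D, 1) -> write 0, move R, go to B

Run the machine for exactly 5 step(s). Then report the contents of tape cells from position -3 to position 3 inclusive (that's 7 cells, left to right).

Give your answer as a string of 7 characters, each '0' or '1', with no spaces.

Answer: 1010001

Derivation:
Step 1: in state A at pos -2, read 0 -> (A,0)->write 0,move L,goto D. Now: state=D, head=-3, tape[-4..4]=000010010 (head:  ^)
Step 2: in state D at pos -3, read 0 -> (D,0)->write 1,move R,goto C. Now: state=C, head=-2, tape[-4..4]=010010010 (head:   ^)
Step 3: in state C at pos -2, read 0 -> (C,0)->write 0,move R,goto D. Now: state=D, head=-1, tape[-4..4]=010010010 (head:    ^)
Step 4: in state D at pos -1, read 0 -> (D,0)->write 1,move R,goto C. Now: state=C, head=0, tape[-4..4]=010110010 (head:     ^)
Step 5: in state C at pos 0, read 1 -> (C,1)->write 0,move L,goto B. Now: state=B, head=-1, tape[-4..4]=010100010 (head:    ^)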